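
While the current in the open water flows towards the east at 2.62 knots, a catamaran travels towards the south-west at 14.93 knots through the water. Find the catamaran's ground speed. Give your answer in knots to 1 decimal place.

13.2 knots

Taking east as x and north as y: velocity relative to the water = (-10.557, -10.557) knots; the water relative to ground = (2.620, 0.000) knots.
Velocity relative to ground = (-10.557, -10.557) + (2.620, 0.000) = (-7.937, -10.557) knots.
Speed = |(-7.937, -10.557)| = 13.208 knots.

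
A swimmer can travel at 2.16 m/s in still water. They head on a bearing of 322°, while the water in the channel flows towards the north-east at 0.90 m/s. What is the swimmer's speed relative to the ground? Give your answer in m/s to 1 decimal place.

Taking east as x and north as y: velocity relative to the water = (-1.330, 1.702) m/s; the water relative to ground = (0.636, 0.636) m/s.
Velocity relative to ground = (-1.330, 1.702) + (0.636, 0.636) = (-0.693, 2.338) m/s.
Speed = |(-0.693, 2.338)| = 2.439 m/s.

2.4 m/s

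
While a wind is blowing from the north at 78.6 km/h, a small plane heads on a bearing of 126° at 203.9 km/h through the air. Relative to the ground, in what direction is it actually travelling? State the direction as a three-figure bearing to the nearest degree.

Taking east as x and north as y: velocity relative to the air = (164.959, -119.849) km/h; the air relative to ground = (0.000, -78.600) km/h.
Velocity relative to ground = (164.959, -119.849) + (0.000, -78.600) = (164.959, -198.449) km/h.
Bearing = atan2(164.96, -198.45) = 140.27° clockwise from north.

140°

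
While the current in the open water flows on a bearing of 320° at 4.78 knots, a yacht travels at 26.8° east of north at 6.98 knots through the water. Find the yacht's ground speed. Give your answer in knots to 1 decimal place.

Taking east as x and north as y: velocity relative to the water = (3.147, 6.230) knots; the water relative to ground = (-3.073, 3.662) knots.
Velocity relative to ground = (3.147, 6.230) + (-3.073, 3.662) = (0.075, 9.892) knots.
Speed = |(0.075, 9.892)| = 9.892 knots.

9.9 knots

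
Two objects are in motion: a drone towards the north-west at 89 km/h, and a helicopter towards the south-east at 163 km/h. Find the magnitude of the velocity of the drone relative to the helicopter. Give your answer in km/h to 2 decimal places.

Taking east as x and north as y: drone velocity = (-62.933, 62.933) km/h; helicopter velocity = (115.258, -115.258) km/h.
Velocity of drone relative to helicopter = (-62.933, 62.933) − (115.258, -115.258) = (-178.191, 178.191) km/h.
Magnitude = |(-178.191, 178.191)| = 252.000 km/h.

252.00 km/h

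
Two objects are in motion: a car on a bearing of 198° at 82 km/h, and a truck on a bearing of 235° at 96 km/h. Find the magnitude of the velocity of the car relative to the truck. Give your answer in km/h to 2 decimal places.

58.02 km/h

Taking east as x and north as y: car velocity = (-25.339, -77.987) km/h; truck velocity = (-78.639, -55.063) km/h.
Velocity of car relative to truck = (-25.339, -77.987) − (-78.639, -55.063) = (53.299, -22.923) km/h.
Magnitude = |(53.299, -22.923)| = 58.020 km/h.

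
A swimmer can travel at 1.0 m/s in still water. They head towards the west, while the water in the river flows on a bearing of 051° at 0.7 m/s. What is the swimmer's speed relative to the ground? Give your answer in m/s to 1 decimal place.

Taking east as x and north as y: velocity relative to the water = (-1.000, 0.000) m/s; the water relative to ground = (0.544, 0.441) m/s.
Velocity relative to ground = (-1.000, 0.000) + (0.544, 0.441) = (-0.456, 0.441) m/s.
Speed = |(-0.456, 0.441)| = 0.634 m/s.

0.6 m/s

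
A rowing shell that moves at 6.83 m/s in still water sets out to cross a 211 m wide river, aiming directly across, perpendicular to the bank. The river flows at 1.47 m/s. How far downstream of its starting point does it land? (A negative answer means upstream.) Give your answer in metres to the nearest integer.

45 m

Perpendicular speed = 6.830 m/s; crossing time = 211 / 6.830 = 30.893 s.
Net downstream speed = 1.470 m/s.
Drift = 1.470 × 30.893 = 45.413 m (downstream).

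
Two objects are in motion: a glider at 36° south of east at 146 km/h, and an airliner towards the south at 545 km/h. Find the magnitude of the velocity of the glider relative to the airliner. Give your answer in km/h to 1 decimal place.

474.1 km/h

Taking east as x and north as y: glider velocity = (118.116, -85.817) km/h; airliner velocity = (0.000, -545.000) km/h.
Velocity of glider relative to airliner = (118.116, -85.817) − (0.000, -545.000) = (118.116, 459.183) km/h.
Magnitude = |(118.116, 459.183)| = 474.132 km/h.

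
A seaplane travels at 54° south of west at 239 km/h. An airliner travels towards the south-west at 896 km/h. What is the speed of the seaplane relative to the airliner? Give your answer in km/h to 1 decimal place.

661.0 km/h

Taking east as x and north as y: seaplane velocity = (-140.481, -193.355) km/h; airliner velocity = (-633.568, -633.568) km/h.
Velocity of seaplane relative to airliner = (-140.481, -193.355) − (-633.568, -633.568) = (493.087, 440.213) km/h.
Magnitude = |(493.087, 440.213)| = 661.001 km/h.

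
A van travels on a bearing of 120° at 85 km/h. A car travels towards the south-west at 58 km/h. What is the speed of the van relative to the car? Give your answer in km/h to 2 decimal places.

Taking east as x and north as y: van velocity = (73.612, -42.500) km/h; car velocity = (-41.012, -41.012) km/h.
Velocity of van relative to car = (73.612, -42.500) − (-41.012, -41.012) = (114.624, -1.488) km/h.
Magnitude = |(114.624, -1.488)| = 114.634 km/h.

114.63 km/h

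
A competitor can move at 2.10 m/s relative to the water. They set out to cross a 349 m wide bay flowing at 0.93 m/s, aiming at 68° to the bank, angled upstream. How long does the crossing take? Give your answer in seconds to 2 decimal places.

The component of the competitor's velocity perpendicular to the bank is 2.10 × sin 68° = 1.947 m/s.
The flow acts along the bank and has no component across it.
Time = 349 / 1.947 = 179.242 s.

179.24 s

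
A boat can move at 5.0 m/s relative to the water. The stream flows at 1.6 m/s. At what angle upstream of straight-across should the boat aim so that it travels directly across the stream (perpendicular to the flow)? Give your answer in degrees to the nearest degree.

19°

To cancel the current, the upstream component of the boat's velocity must equal the flow: 5.0 sin θ = 1.6.
sin θ = 1.6 / 5.0 = 0.3200.
θ = arcsin(0.3200) = 18.663°.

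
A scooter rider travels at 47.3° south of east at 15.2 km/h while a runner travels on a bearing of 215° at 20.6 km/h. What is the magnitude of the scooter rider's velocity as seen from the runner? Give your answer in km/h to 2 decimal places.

22.85 km/h

Taking east as x and north as y: scooter rider velocity = (10.308, -11.171) km/h; runner velocity = (-11.816, -16.875) km/h.
Velocity of scooter rider relative to runner = (10.308, -11.171) − (-11.816, -16.875) = (22.124, 5.704) km/h.
Magnitude = |(22.124, 5.704)| = 22.847 km/h.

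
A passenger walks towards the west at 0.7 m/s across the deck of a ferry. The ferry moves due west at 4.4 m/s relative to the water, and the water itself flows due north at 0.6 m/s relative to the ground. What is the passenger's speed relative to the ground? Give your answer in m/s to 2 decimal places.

5.14 m/s

In east/north components (m/s): passenger relative to ferry = (-0.700, 0.000); ferry relative to water = (-4.400, 0.000); water relative to ground = (0.000, 0.600).
Sum = (-5.100, 0.600) m/s.
Speed = |(-5.100, 0.600)| = 5.135 m/s.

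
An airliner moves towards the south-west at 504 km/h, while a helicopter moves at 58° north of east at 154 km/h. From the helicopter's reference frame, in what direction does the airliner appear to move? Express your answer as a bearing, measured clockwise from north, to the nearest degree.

Taking east as x and north as y: airliner velocity = (-356.382, -356.382) km/h; helicopter velocity = (81.608, 130.599) km/h.
Velocity of airliner relative to helicopter = (-356.382, -356.382) − (81.608, 130.599) = (-437.989, -486.981) km/h.
Bearing = atan2(-437.99, -486.98) = 221.97° clockwise from north.

222°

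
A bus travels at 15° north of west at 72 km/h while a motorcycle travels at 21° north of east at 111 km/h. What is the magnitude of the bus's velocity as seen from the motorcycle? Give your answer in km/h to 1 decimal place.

174.5 km/h

Taking east as x and north as y: bus velocity = (-69.547, 18.635) km/h; motorcycle velocity = (103.627, 39.779) km/h.
Velocity of bus relative to motorcycle = (-69.547, 18.635) − (103.627, 39.779) = (-173.174, -21.144) km/h.
Magnitude = |(-173.174, -21.144)| = 174.460 km/h.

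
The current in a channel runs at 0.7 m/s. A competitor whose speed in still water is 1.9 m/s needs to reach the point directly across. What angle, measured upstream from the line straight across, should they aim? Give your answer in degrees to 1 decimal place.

21.6°

To cancel the current, the upstream component of the competitor's velocity must equal the flow: 1.9 sin θ = 0.7.
sin θ = 0.7 / 1.9 = 0.3684.
θ = arcsin(0.3684) = 21.618°.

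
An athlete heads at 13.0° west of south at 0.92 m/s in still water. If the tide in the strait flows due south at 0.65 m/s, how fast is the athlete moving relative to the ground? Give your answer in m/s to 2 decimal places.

1.56 m/s

Taking east as x and north as y: velocity relative to the water = (-0.207, -0.896) m/s; the water relative to ground = (0.000, -0.650) m/s.
Velocity relative to ground = (-0.207, -0.896) + (0.000, -0.650) = (-0.207, -1.546) m/s.
Speed = |(-0.207, -1.546)| = 1.560 m/s.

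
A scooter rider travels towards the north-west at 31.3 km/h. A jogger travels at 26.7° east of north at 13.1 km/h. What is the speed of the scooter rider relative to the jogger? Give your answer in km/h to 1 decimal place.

Taking east as x and north as y: scooter rider velocity = (-22.132, 22.132) km/h; jogger velocity = (5.886, 11.703) km/h.
Velocity of scooter rider relative to jogger = (-22.132, 22.132) − (5.886, 11.703) = (-28.019, 10.429) km/h.
Magnitude = |(-28.019, 10.429)| = 29.897 km/h.

29.9 km/h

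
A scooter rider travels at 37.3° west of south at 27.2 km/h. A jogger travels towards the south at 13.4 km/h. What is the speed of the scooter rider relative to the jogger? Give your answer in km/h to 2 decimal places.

Taking east as x and north as y: scooter rider velocity = (-16.483, -21.637) km/h; jogger velocity = (0.000, -13.400) km/h.
Velocity of scooter rider relative to jogger = (-16.483, -21.637) − (0.000, -13.400) = (-16.483, -8.237) km/h.
Magnitude = |(-16.483, -8.237)| = 18.426 km/h.

18.43 km/h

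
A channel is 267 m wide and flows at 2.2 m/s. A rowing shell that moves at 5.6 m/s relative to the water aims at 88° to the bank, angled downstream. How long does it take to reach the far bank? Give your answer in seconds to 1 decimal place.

The component of the rowing shell's velocity perpendicular to the bank is 5.6 × sin 88° = 5.597 m/s.
The current is parallel to the bank, so it does not affect the crossing time.
Time = 267 / 5.597 = 47.708 s.

47.7 s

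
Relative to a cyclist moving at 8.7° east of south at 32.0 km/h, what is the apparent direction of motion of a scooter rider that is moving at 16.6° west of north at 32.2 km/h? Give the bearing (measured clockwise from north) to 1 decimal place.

347.3°

Taking east as x and north as y: scooter rider velocity = (-9.199, 30.858) km/h; cyclist velocity = (4.840, -31.632) km/h.
Velocity of scooter rider relative to cyclist = (-9.199, 30.858) − (4.840, -31.632) = (-14.040, 62.490) km/h.
Bearing = atan2(-14.04, 62.49) = 347.34° clockwise from north.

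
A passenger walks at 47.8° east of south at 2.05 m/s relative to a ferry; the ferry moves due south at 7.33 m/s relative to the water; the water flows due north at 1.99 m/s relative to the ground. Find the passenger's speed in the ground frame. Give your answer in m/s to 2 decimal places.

6.89 m/s

In east/north components (m/s): passenger relative to ferry = (1.519, -1.377); ferry relative to water = (0.000, -7.330); water relative to ground = (0.000, 1.990).
Sum = (1.519, -6.717) m/s.
Speed = |(1.519, -6.717)| = 6.887 m/s.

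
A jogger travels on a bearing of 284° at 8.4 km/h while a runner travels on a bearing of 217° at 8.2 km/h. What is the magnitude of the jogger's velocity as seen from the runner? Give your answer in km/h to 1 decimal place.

9.2 km/h

Taking east as x and north as y: jogger velocity = (-8.150, 2.032) km/h; runner velocity = (-4.935, -6.549) km/h.
Velocity of jogger relative to runner = (-8.150, 2.032) − (-4.935, -6.549) = (-3.216, 8.581) km/h.
Magnitude = |(-3.216, 8.581)| = 9.164 km/h.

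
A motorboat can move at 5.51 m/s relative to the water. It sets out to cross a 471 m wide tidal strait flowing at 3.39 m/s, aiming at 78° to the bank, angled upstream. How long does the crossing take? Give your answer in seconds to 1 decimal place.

87.4 s

The component of the motorboat's velocity perpendicular to the bank is 5.51 × sin 78° = 5.390 m/s.
The current is parallel to the bank, so it does not affect the crossing time.
Time = 471 / 5.390 = 87.391 s.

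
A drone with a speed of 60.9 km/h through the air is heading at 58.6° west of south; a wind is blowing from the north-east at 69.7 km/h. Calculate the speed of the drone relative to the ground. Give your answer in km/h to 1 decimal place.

129.7 km/h

Taking east as x and north as y: velocity relative to the air = (-51.981, -31.729) km/h; the air relative to ground = (-49.285, -49.285) km/h.
Velocity relative to ground = (-51.981, -31.729) + (-49.285, -49.285) = (-101.267, -81.015) km/h.
Speed = |(-101.267, -81.015)| = 129.685 km/h.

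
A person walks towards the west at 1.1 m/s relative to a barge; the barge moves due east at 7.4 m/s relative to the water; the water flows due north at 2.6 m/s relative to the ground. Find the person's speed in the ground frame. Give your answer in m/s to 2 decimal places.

6.82 m/s

In east/north components (m/s): person relative to barge = (-1.100, 0.000); barge relative to water = (7.400, 0.000); water relative to ground = (0.000, 2.600).
Sum = (6.300, 2.600) m/s.
Speed = |(6.300, 2.600)| = 6.815 m/s.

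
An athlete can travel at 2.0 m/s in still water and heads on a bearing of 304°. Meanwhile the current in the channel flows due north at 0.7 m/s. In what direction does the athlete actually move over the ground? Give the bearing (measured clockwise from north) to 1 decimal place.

Taking east as x and north as y: velocity relative to the water = (-1.658, 1.118) m/s; the water relative to ground = (0.000, 0.700) m/s.
Velocity relative to ground = (-1.658, 1.118) + (0.000, 0.700) = (-1.658, 1.818) m/s.
Bearing = atan2(-1.66, 1.82) = 317.64° clockwise from north.

317.6°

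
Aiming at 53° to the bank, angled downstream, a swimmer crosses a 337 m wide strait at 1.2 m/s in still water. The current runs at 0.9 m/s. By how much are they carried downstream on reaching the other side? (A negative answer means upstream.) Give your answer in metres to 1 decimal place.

Perpendicular speed = 0.958 m/s; crossing time = 337 / 0.958 = 351.641 s.
Net downstream speed = 1.622 m/s.
Drift = 1.622 × 351.641 = 570.425 m (downstream).

570.4 m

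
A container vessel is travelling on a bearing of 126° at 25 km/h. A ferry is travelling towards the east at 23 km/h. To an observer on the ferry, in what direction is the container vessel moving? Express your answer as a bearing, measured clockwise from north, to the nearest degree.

191°

Taking east as x and north as y: container vessel velocity = (20.225, -14.695) km/h; ferry velocity = (23.000, 0.000) km/h.
Velocity of container vessel relative to ferry = (20.225, -14.695) − (23.000, 0.000) = (-2.775, -14.695) km/h.
Bearing = atan2(-2.77, -14.69) = 190.69° clockwise from north.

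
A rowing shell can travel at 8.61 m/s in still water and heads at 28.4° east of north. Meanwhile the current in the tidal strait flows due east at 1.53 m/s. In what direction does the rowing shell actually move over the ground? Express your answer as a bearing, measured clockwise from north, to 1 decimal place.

036.6°

Taking east as x and north as y: velocity relative to the water = (4.095, 7.574) m/s; the water relative to ground = (1.530, 0.000) m/s.
Velocity relative to ground = (4.095, 7.574) + (1.530, 0.000) = (5.625, 7.574) m/s.
Bearing = atan2(5.63, 7.57) = 36.60° clockwise from north.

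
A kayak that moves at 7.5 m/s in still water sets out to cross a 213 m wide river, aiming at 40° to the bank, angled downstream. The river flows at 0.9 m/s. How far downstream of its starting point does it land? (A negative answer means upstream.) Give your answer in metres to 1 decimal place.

Perpendicular speed = 4.821 m/s; crossing time = 213 / 4.821 = 44.183 s.
Net downstream speed = 6.645 m/s.
Drift = 6.645 × 44.183 = 293.608 m (downstream).

293.6 m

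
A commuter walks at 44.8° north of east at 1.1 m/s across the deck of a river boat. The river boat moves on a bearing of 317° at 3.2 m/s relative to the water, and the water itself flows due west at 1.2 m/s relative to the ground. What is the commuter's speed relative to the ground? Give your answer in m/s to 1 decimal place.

In east/north components (m/s): commuter relative to river boat = (0.781, 0.775); river boat relative to water = (-2.182, 2.340); water relative to ground = (-1.200, 0.000).
Sum = (-2.602, 3.115) m/s.
Speed = |(-2.602, 3.115)| = 4.059 m/s.

4.1 m/s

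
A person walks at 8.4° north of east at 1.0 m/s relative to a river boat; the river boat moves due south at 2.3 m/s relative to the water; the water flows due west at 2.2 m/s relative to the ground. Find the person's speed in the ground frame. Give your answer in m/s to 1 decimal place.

2.5 m/s

In east/north components (m/s): person relative to river boat = (0.989, 0.146); river boat relative to water = (0.000, -2.300); water relative to ground = (-2.200, 0.000).
Sum = (-1.211, -2.154) m/s.
Speed = |(-1.211, -2.154)| = 2.471 m/s.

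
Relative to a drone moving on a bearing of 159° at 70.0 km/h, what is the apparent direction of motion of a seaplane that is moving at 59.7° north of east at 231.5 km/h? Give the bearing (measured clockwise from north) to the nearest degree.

019°

Taking east as x and north as y: seaplane velocity = (116.798, 199.876) km/h; drone velocity = (25.086, -65.351) km/h.
Velocity of seaplane relative to drone = (116.798, 199.876) − (25.086, -65.351) = (91.712, 265.227) km/h.
Bearing = atan2(91.71, 265.23) = 19.07° clockwise from north.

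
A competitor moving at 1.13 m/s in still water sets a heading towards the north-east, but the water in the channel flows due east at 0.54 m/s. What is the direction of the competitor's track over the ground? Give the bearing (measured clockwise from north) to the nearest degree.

059°

Taking east as x and north as y: velocity relative to the water = (0.799, 0.799) m/s; the water relative to ground = (0.540, 0.000) m/s.
Velocity relative to ground = (0.799, 0.799) + (0.540, 0.000) = (1.339, 0.799) m/s.
Bearing = atan2(1.34, 0.80) = 59.17° clockwise from north.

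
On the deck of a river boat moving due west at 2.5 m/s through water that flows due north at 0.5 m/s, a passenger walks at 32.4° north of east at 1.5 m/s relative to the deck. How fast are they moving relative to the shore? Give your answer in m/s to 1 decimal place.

1.8 m/s

In east/north components (m/s): passenger relative to river boat = (1.266, 0.804); river boat relative to water = (-2.500, 0.000); water relative to ground = (0.000, 0.500).
Sum = (-1.234, 1.304) m/s.
Speed = |(-1.234, 1.304)| = 1.795 m/s.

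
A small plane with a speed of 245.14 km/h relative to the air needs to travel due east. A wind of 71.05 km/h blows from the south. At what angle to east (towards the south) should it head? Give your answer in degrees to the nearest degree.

17°

The wind pushes perpendicular to the desired track; the heading must have a component into the wind equal to 71.05 km/h: 245.14 sin θ = 71.05.
sin θ = 0.2898, so θ = 16.848°.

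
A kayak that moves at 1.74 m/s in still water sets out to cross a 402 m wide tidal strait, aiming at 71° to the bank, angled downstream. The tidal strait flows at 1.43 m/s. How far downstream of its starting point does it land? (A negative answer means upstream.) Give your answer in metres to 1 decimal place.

Perpendicular speed = 1.645 m/s; crossing time = 402 / 1.645 = 244.347 s.
Net downstream speed = 1.996 m/s.
Drift = 1.996 × 244.347 = 487.836 m (downstream).

487.8 m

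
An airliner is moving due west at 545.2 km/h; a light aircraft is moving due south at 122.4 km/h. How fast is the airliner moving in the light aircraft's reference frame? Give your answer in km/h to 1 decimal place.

Taking east as x and north as y: airliner velocity = (-545.200, 0.000) km/h; light aircraft velocity = (0.000, -122.400) km/h.
Velocity of airliner relative to light aircraft = (-545.200, 0.000) − (0.000, -122.400) = (-545.200, 122.400) km/h.
Magnitude = |(-545.200, 122.400)| = 558.771 km/h.

558.8 km/h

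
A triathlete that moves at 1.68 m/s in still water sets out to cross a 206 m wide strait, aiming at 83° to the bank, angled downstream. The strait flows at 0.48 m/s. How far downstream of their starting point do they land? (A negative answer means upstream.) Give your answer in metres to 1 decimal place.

84.6 m

Perpendicular speed = 1.667 m/s; crossing time = 206 / 1.667 = 123.540 s.
Net downstream speed = 0.685 m/s.
Drift = 0.685 × 123.540 = 84.593 m (downstream).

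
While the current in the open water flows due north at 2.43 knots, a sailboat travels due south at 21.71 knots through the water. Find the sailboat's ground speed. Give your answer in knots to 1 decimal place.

19.3 knots

Taking east as x and north as y: velocity relative to the water = (0.000, -21.710) knots; the water relative to ground = (0.000, 2.430) knots.
Velocity relative to ground = (0.000, -21.710) + (0.000, 2.430) = (0.000, -19.280) knots.
Speed = |(0.000, -19.280)| = 19.280 knots.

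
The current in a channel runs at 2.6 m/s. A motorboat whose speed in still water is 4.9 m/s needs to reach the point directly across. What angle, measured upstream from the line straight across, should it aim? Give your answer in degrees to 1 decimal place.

32.0°

To cancel the current, the upstream component of the motorboat's velocity must equal the flow: 4.9 sin θ = 2.6.
sin θ = 2.6 / 4.9 = 0.5306.
θ = arcsin(0.5306) = 32.047°.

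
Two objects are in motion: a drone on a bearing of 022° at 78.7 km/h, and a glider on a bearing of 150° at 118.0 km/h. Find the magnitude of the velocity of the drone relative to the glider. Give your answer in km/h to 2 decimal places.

177.63 km/h

Taking east as x and north as y: drone velocity = (29.482, 72.969) km/h; glider velocity = (59.000, -102.191) km/h.
Velocity of drone relative to glider = (29.482, 72.969) − (59.000, -102.191) = (-29.518, 175.160) km/h.
Magnitude = |(-29.518, 175.160)| = 177.630 km/h.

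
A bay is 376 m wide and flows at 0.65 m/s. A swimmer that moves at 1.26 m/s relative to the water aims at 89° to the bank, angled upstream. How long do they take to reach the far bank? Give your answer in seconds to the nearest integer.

The component of the swimmer's velocity perpendicular to the bank is 1.26 × sin 89° = 1.260 m/s.
The current is parallel to the bank, so it does not affect the crossing time.
Time = 376 / 1.260 = 298.458 s.

298 s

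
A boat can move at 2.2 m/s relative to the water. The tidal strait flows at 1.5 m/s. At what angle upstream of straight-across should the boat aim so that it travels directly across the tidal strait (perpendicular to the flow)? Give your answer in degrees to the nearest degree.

43°

To cancel the current, the upstream component of the boat's velocity must equal the flow: 2.2 sin θ = 1.5.
sin θ = 1.5 / 2.2 = 0.6818.
θ = arcsin(0.6818) = 42.986°.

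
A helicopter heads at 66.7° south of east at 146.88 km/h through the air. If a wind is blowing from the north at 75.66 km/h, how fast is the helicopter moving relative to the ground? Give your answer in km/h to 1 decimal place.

218.4 km/h

Taking east as x and north as y: velocity relative to the air = (58.098, -134.901) km/h; the air relative to ground = (0.000, -75.660) km/h.
Velocity relative to ground = (58.098, -134.901) + (0.000, -75.660) = (58.098, -210.561) km/h.
Speed = |(58.098, -210.561)| = 218.430 km/h.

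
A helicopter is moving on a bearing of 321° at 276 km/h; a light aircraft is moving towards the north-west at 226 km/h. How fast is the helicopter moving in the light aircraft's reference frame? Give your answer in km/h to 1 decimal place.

56.4 km/h

Taking east as x and north as y: helicopter velocity = (-173.692, 214.492) km/h; light aircraft velocity = (-159.806, 159.806) km/h.
Velocity of helicopter relative to light aircraft = (-173.692, 214.492) − (-159.806, 159.806) = (-13.886, 54.686) km/h.
Magnitude = |(-13.886, 54.686)| = 56.422 km/h.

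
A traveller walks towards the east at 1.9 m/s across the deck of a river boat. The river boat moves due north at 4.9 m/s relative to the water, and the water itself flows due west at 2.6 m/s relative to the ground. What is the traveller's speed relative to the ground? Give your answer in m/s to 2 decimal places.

4.95 m/s

In east/north components (m/s): traveller relative to river boat = (1.900, 0.000); river boat relative to water = (0.000, 4.900); water relative to ground = (-2.600, 0.000).
Sum = (-0.700, 4.900) m/s.
Speed = |(-0.700, 4.900)| = 4.950 m/s.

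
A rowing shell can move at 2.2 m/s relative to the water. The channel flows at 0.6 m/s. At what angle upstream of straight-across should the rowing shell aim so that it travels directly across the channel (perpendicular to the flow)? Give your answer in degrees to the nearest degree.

16°

To cancel the current, the upstream component of the rowing shell's velocity must equal the flow: 2.2 sin θ = 0.6.
sin θ = 0.6 / 2.2 = 0.2727.
θ = arcsin(0.2727) = 15.827°.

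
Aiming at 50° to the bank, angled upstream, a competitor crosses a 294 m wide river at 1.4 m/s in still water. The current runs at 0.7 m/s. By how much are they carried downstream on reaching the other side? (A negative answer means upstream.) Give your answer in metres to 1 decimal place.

-54.8 m

Perpendicular speed = 1.072 m/s; crossing time = 294 / 1.072 = 274.136 s.
Net downstream speed = -0.200 m/s.
Drift = -0.200 × 274.136 = -54.800 m (upstream).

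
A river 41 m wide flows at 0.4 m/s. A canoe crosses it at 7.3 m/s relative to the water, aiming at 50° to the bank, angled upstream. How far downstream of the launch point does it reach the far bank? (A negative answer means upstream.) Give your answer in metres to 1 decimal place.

-31.5 m

Perpendicular speed = 5.592 m/s; crossing time = 41 / 5.592 = 7.332 s.
Net downstream speed = -4.292 m/s.
Drift = -4.292 × 7.332 = -31.470 m (upstream).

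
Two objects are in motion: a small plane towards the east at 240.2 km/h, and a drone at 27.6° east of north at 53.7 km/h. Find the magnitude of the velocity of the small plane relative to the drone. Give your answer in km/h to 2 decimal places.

220.52 km/h

Taking east as x and north as y: small plane velocity = (240.200, 0.000) km/h; drone velocity = (24.879, 47.589) km/h.
Velocity of small plane relative to drone = (240.200, 0.000) − (24.879, 47.589) = (215.321, -47.589) km/h.
Magnitude = |(215.321, -47.589)| = 220.517 km/h.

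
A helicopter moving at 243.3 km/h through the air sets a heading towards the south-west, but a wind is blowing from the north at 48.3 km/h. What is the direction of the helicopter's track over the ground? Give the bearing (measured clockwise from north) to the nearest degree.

Taking east as x and north as y: velocity relative to the air = (-172.039, -172.039) km/h; the air relative to ground = (0.000, -48.300) km/h.
Velocity relative to ground = (-172.039, -172.039) + (0.000, -48.300) = (-172.039, -220.339) km/h.
Bearing = atan2(-172.04, -220.34) = 217.98° clockwise from north.

218°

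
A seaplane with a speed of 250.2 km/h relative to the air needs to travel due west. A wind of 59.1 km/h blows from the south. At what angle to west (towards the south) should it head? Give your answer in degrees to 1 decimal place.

13.7°

The wind pushes perpendicular to the desired track; the heading must have a component into the wind equal to 59.1 km/h: 250.2 sin θ = 59.1.
sin θ = 0.2362, so θ = 13.663°.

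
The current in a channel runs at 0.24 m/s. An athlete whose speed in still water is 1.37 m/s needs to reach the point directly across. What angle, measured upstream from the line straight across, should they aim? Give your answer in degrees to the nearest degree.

To cancel the current, the upstream component of the athlete's velocity must equal the flow: 1.37 sin θ = 0.24.
sin θ = 0.24 / 1.37 = 0.1752.
θ = arcsin(0.1752) = 10.089°.

10°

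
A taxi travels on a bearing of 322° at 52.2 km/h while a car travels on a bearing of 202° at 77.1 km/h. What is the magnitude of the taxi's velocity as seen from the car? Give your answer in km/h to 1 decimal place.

Taking east as x and north as y: taxi velocity = (-32.138, 41.134) km/h; car velocity = (-28.882, -71.486) km/h.
Velocity of taxi relative to car = (-32.138, 41.134) − (-28.882, -71.486) = (-3.255, 112.620) km/h.
Magnitude = |(-3.255, 112.620)| = 112.667 km/h.

112.7 km/h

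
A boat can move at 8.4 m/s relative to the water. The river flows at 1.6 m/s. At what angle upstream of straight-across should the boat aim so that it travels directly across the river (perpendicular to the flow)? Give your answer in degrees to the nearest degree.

11°

To cancel the current, the upstream component of the boat's velocity must equal the flow: 8.4 sin θ = 1.6.
sin θ = 1.6 / 8.4 = 0.1905.
θ = arcsin(0.1905) = 10.981°.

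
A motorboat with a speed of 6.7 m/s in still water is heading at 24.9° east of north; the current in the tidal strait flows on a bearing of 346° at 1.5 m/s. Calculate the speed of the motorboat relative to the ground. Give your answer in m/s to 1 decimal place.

7.9 m/s

Taking east as x and north as y: velocity relative to the water = (2.821, 6.077) m/s; the water relative to ground = (-0.363, 1.455) m/s.
Velocity relative to ground = (2.821, 6.077) + (-0.363, 1.455) = (2.458, 7.533) m/s.
Speed = |(2.458, 7.533)| = 7.924 m/s.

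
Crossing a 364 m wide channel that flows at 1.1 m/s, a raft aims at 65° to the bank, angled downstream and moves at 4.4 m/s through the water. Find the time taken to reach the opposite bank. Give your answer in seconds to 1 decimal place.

91.3 s

The component of the raft's velocity perpendicular to the bank is 4.4 × sin 65° = 3.988 m/s.
The flow acts along the bank and has no component across it.
Time = 364 / 3.988 = 91.279 s.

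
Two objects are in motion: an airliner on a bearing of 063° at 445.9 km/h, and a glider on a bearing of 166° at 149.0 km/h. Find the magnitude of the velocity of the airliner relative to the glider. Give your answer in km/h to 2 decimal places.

Taking east as x and north as y: airliner velocity = (397.300, 202.434) km/h; glider velocity = (36.046, -144.574) km/h.
Velocity of airliner relative to glider = (397.300, 202.434) − (36.046, -144.574) = (361.253, 347.008) km/h.
Magnitude = |(361.253, 347.008)| = 500.918 km/h.

500.92 km/h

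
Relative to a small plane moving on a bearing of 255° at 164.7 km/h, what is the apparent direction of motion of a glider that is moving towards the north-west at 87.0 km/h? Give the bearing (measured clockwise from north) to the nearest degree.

Taking east as x and north as y: glider velocity = (-61.518, 61.518) km/h; small plane velocity = (-159.088, -42.627) km/h.
Velocity of glider relative to small plane = (-61.518, 61.518) − (-159.088, -42.627) = (97.570, 104.146) km/h.
Bearing = atan2(97.57, 104.15) = 43.13° clockwise from north.

043°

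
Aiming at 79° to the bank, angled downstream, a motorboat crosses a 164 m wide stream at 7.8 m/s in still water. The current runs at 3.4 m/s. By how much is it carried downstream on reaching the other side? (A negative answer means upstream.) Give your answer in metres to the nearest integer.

105 m

Perpendicular speed = 7.657 m/s; crossing time = 164 / 7.657 = 21.419 s.
Net downstream speed = 4.888 m/s.
Drift = 4.888 × 21.419 = 104.704 m (downstream).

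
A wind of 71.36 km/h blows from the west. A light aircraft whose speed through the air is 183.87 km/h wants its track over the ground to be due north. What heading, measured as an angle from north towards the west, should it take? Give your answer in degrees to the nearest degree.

The wind pushes perpendicular to the desired track; the heading must have a component into the wind equal to 71.36 km/h: 183.87 sin θ = 71.36.
sin θ = 0.3881, so θ = 22.836°.

23°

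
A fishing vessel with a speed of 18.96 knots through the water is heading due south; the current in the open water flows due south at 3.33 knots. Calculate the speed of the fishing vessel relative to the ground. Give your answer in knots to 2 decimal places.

22.29 knots

Taking east as x and north as y: velocity relative to the water = (0.000, -18.960) knots; the water relative to ground = (0.000, -3.330) knots.
Velocity relative to ground = (0.000, -18.960) + (0.000, -3.330) = (0.000, -22.290) knots.
Speed = |(0.000, -22.290)| = 22.290 knots.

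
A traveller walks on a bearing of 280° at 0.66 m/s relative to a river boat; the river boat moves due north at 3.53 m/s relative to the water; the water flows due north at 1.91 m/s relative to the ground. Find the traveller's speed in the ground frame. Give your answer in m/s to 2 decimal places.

5.59 m/s

In east/north components (m/s): traveller relative to river boat = (-0.650, 0.115); river boat relative to water = (0.000, 3.530); water relative to ground = (0.000, 1.910).
Sum = (-0.650, 5.555) m/s.
Speed = |(-0.650, 5.555)| = 5.593 m/s.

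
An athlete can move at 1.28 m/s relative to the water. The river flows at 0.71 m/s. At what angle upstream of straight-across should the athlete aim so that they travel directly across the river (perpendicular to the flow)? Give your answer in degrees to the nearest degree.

34°

To cancel the current, the upstream component of the athlete's velocity must equal the flow: 1.28 sin θ = 0.71.
sin θ = 0.71 / 1.28 = 0.5547.
θ = arcsin(0.5547) = 33.689°.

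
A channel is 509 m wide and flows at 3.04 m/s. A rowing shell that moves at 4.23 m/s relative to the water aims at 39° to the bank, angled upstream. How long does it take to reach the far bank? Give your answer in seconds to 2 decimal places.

191.21 s

The component of the rowing shell's velocity perpendicular to the bank is 4.23 × sin 39° = 2.662 m/s.
The flow acts along the bank and has no component across it.
Time = 509 / 2.662 = 191.208 s.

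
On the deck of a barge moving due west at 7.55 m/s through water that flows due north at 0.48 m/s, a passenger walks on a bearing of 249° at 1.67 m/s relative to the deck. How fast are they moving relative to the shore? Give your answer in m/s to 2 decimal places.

In east/north components (m/s): passenger relative to barge = (-1.559, -0.598); barge relative to water = (-7.550, 0.000); water relative to ground = (0.000, 0.480).
Sum = (-9.109, -0.118) m/s.
Speed = |(-9.109, -0.118)| = 9.110 m/s.

9.11 m/s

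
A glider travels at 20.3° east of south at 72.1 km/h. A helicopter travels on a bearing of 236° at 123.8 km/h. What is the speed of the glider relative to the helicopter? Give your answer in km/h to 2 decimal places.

Taking east as x and north as y: glider velocity = (25.014, -67.622) km/h; helicopter velocity = (-102.635, -69.228) km/h.
Velocity of glider relative to helicopter = (25.014, -67.622) − (-102.635, -69.228) = (127.649, 1.606) km/h.
Magnitude = |(127.649, 1.606)| = 127.659 km/h.

127.66 km/h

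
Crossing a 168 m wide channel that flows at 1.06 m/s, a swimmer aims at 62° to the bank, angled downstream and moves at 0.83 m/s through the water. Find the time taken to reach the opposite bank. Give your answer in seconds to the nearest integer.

The component of the swimmer's velocity perpendicular to the bank is 0.83 × sin 62° = 0.733 m/s.
The current is parallel to the bank, so it does not affect the crossing time.
Time = 168 / 0.733 = 229.243 s.

229 s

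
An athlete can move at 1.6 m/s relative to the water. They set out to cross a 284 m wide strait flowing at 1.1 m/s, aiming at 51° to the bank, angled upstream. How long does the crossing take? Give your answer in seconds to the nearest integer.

The component of the athlete's velocity perpendicular to the bank is 1.6 × sin 51° = 1.243 m/s.
The flow acts along the bank and has no component across it.
Time = 284 / 1.243 = 228.400 s.

228 s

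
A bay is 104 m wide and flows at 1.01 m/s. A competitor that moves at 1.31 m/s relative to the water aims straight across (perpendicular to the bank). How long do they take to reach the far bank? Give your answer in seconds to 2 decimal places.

The component of the competitor's velocity perpendicular to the bank is 1.31 m/s.
The current is parallel to the bank, so it does not affect the crossing time.
Time = 104 / 1.310 = 79.389 s.

79.39 s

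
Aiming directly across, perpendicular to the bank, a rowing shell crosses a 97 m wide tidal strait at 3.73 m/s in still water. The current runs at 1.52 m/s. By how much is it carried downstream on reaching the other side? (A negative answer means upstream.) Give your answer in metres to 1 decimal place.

Perpendicular speed = 3.730 m/s; crossing time = 97 / 3.730 = 26.005 s.
Net downstream speed = 1.520 m/s.
Drift = 1.520 × 26.005 = 39.528 m (downstream).

39.5 m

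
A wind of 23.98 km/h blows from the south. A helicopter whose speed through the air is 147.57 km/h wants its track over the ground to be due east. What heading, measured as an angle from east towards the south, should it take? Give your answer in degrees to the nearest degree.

9°

The wind pushes perpendicular to the desired track; the heading must have a component into the wind equal to 23.98 km/h: 147.57 sin θ = 23.98.
sin θ = 0.1625, so θ = 9.352°.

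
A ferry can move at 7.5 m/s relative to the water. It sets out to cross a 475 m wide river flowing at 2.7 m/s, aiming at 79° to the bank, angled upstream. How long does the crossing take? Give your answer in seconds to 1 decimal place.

64.5 s

The component of the ferry's velocity perpendicular to the bank is 7.5 × sin 79° = 7.362 m/s.
Only the cross-stream component determines the crossing time; the current contributes nothing perpendicular to the bank.
Time = 475 / 7.362 = 64.519 s.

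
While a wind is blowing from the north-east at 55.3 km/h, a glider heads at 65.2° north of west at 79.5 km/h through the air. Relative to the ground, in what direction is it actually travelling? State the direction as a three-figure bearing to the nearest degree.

Taking east as x and north as y: velocity relative to the air = (-33.346, 72.168) km/h; the air relative to ground = (-39.103, -39.103) km/h.
Velocity relative to ground = (-33.346, 72.168) + (-39.103, -39.103) = (-72.449, 33.065) km/h.
Bearing = atan2(-72.45, 33.07) = 294.53° clockwise from north.

295°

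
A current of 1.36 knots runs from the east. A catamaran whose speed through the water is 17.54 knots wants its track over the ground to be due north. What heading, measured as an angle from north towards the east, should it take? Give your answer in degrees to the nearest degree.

The current pushes perpendicular to the desired track; the heading must have a component into the current equal to 1.36 knots: 17.54 sin θ = 1.36.
sin θ = 0.0775, so θ = 4.447°.

4°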